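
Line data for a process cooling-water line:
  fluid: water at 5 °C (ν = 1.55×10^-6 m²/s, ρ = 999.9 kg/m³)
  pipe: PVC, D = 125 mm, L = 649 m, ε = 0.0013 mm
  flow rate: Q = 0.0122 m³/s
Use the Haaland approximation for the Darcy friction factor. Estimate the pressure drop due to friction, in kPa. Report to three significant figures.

Δp ≈ 48.0 kPa

V = 4Q/(πD²) = 4·0.0122/(π·0.125²) = 0.9941 m/s
Re = VD/ν = 0.9941·0.125/1.55×10^-6 = 8.02×10^4 → turbulent
ε/D = 0.0013/125 = 1.04×10^-5
Haaland: f = 0.01871
h_f = f(L/D)V²/(2g) = 0.01871·(649/0.125)·0.9941²/(2·9.81) = 4.893 m
Δp = ρg·h_f = 999.9·9.81·4.893 = 48.00 kPa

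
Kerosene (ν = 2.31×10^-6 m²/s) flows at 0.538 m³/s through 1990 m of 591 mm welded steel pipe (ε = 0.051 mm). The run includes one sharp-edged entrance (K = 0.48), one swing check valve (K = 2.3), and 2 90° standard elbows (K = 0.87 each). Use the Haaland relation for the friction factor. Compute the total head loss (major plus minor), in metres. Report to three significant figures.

V = 4Q/(πD²) = 1.961 m/s; V²/2g = 0.1960 m
Re = 5.02×10^5, ε/D = 8.63×10^-5 → f = 0.01410 (Haaland)
Major: h_f = f(L/D)·V²/2g = 0.01410·3367·0.1960 = 9.308 m
Minor: ΣK = 4.52; h_m = ΣK·V²/2g = 0.8861 m
Total H_L = 9.308 + 0.8861 = 10.19 m

H_L ≈ 10.2 m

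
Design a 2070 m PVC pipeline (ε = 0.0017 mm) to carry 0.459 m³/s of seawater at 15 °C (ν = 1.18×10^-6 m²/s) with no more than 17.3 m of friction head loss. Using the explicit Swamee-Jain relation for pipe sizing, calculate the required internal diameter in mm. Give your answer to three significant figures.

D ≈ 480 mm

Swamee-Jain (Type III): D = 0.66·[ε^1.25·(LQ²/(gh_f))^4.75 + ν·Q^9.4·(L/(gh_f))^5.2]^0.04
LQ²/(gh_f) = 2.570; L/(gh_f) = 12.20
Term 1 = ε^1.25·(…)^4.75 = 5.43×10^-6; Term 2 = ν·Q^9.4·(…)^5.2 = 3.48×10^-4
D = 0.66·(5.43×10^-6 + 3.48×10^-4)^0.04 = 0.4803 m = 480 mm
Check: V = 2.53 m/s, Re = 1.03×10^6, f = 0.01164, h_f = 16.4 m ≈ 17.3 m ✓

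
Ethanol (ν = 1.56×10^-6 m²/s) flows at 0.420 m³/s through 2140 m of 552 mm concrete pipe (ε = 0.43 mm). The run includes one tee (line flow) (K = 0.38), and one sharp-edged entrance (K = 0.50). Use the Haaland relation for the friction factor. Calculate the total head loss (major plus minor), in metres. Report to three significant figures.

H_L ≈ 11.7 m

V = 4Q/(πD²) = 1.755 m/s; V²/2g = 0.1570 m
Re = 6.21×10^5, ε/D = 7.79×10^-4 → f = 0.01904 (Haaland)
Major: h_f = f(L/D)·V²/2g = 0.01904·3877·0.1570 = 11.59 m
Minor: ΣK = 0.880; h_m = ΣK·V²/2g = 0.1381 m
Total H_L = 11.59 + 0.1381 = 11.72 m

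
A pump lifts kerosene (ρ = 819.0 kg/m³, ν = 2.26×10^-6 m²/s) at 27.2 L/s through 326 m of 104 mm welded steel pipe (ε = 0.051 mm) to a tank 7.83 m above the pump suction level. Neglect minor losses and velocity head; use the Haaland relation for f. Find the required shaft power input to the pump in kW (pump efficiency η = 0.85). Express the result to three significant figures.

P_shaft ≈ 10.1 kW

V = 4Q/(πD²) = 3.202 m/s; Re = 1.47×10^5; ε/D = 4.90×10^-4; f = 0.01914
h_f = f(L/D)V²/2g = 31.35 m
Total head H = z + h_f = 7.83 + 31.35 = 39.18 m
P_hyd = ρgQH = 819.0·9.81·0.0272·39.18 = 8.563 kW
P_shaft = P_hyd/η = 8.563/0.85 = 10.07 kW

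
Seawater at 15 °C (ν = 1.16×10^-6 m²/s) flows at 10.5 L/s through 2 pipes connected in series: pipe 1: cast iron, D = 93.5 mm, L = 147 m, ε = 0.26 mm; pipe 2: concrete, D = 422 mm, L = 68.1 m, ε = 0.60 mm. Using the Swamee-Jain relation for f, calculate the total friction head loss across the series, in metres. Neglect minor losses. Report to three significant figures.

Pipe 1: V = 1.529 m/s, Re = 1.23×10^5, ε/D = 0.00278, f = 0.02697, h_1 = f(L/D)V²/2g = 5.053 m
Pipe 2: V = 0.07507 m/s, Re = 2.73×10^4, ε/D = 0.00142, f = 0.02752, h_2 = f(L/D)V²/2g = 0.001276 m
Series → Q common, losses add: H = Σh = 5.055 m

H ≈ 5.05 m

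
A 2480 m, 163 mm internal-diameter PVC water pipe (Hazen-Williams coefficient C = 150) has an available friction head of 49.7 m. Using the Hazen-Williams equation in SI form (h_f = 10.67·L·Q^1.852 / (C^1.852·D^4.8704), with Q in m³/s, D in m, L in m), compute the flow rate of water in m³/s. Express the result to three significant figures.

Rearranging: Q = [h_f·C^1.852·D^4.8704 / (10.67·L)]^(1/1.852)
Q = [49.7·150^1.852·0.163^4.8704 / (10.67·2480)]^0.540 = 0.04288 m³/s

Q ≈ 0.0429 m³/s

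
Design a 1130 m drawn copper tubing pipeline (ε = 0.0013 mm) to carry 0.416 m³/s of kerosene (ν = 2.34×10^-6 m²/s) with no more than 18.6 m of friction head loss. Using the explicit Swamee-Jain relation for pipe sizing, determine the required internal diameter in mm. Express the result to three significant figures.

Swamee-Jain (Type III): D = 0.66·[ε^1.25·(LQ²/(gh_f))^4.75 + ν·Q^9.4·(L/(gh_f))^5.2]^0.04
LQ²/(gh_f) = 1.072; L/(gh_f) = 6.193
Term 1 = ε^1.25·(…)^4.75 = 6.10×10^-8; Term 2 = ν·Q^9.4·(…)^5.2 = 8.06×10^-6
D = 0.66·(6.10×10^-8 + 8.06×10^-6)^0.04 = 0.4130 m = 413 mm
Check: V = 3.11 m/s, Re = 5.48×10^5, f = 0.01293, h_f = 17.4 m ≈ 18.6 m ✓

D ≈ 413 mm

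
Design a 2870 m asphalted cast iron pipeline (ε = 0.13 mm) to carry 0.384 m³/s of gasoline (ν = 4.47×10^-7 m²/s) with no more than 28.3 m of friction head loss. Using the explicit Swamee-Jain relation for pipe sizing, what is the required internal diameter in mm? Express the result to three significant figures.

Swamee-Jain (Type III): D = 0.66·[ε^1.25·(LQ²/(gh_f))^4.75 + ν·Q^9.4·(L/(gh_f))^5.2]^0.04
LQ²/(gh_f) = 1.524; L/(gh_f) = 10.34
Term 1 = ε^1.25·(…)^4.75 = 1.03×10^-4; Term 2 = ν·Q^9.4·(…)^5.2 = 1.04×10^-5
D = 0.66·(1.03×10^-4 + 1.04×10^-5)^0.04 = 0.4589 m = 459 mm
Check: V = 2.32 m/s, Re = 2.38×10^6, f = 0.01516, h_f = 26.1 m ≈ 28.3 m ✓

D ≈ 459 mm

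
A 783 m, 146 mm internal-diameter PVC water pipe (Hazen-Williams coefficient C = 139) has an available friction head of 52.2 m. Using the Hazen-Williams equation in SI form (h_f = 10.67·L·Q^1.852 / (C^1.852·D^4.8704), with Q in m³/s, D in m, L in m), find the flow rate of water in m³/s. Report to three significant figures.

Rearranging: Q = [h_f·C^1.852·D^4.8704 / (10.67·L)]^(1/1.852)
Q = [52.2·139^1.852·0.146^4.8704 / (10.67·783)]^0.540 = 0.05691 m³/s

Q ≈ 0.0569 m³/s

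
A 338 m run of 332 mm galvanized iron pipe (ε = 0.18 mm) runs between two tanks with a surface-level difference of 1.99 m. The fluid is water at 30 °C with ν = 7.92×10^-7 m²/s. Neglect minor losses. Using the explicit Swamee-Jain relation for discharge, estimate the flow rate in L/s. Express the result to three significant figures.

Swamee-Jain (Type II): Q = -0.965·√(gD⁵h_f/L)·ln[ε/(3.7D) + √(3.17ν²L/(gD³h_f))]
√(gD⁵h_f/L) = √(9.81·0.332⁵·1.99/338) = 0.01526
ε/(3.7D) = 1.47×10^-4; √(3.17ν²L/(gD³h_f)) = 3.07×10^-5
Q = -0.965·0.01526·ln(1.772×10^-4) = 0.1272 m³/s
Check: V = 1.47 m/s, Re = 6.16×10^5, f = 0.01787, h_f = 2.00 m ≈ 1.99 m ✓

Q ≈ 127 L/s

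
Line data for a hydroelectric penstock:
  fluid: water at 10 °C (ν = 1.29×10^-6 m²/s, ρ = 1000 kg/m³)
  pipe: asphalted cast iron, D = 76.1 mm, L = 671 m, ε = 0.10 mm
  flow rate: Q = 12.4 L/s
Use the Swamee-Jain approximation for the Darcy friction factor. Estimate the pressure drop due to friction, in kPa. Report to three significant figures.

V = 4Q/(πD²) = 4·0.0124/(π·0.0761²) = 2.726 m/s
Re = VD/ν = 2.726·0.0761/1.29×10^-6 = 1.61×10^5 → turbulent
ε/D = 0.10/76.1 = 0.00131
Swamee-Jain: f = 0.02262
h_f = f(L/D)V²/(2g) = 0.02262·(671/0.0761)·2.726²/(2·9.81) = 75.55 m
Δp = ρg·h_f = 1000·9.81·75.55 = 741.1 kPa

Δp ≈ 741 kPa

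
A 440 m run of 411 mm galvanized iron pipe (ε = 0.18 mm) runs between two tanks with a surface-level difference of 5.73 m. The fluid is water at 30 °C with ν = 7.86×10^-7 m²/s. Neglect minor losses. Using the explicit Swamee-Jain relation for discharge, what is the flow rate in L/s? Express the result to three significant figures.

Q ≈ 333 L/s

Swamee-Jain (Type II): Q = -0.965·√(gD⁵h_f/L)·ln[ε/(3.7D) + √(3.17ν²L/(gD³h_f))]
√(gD⁵h_f/L) = √(9.81·0.411⁵·5.73/440) = 0.03871
ε/(3.7D) = 1.18×10^-4; √(3.17ν²L/(gD³h_f)) = 1.49×10^-5
Q = -0.965·0.03871·ln(1.332×10^-4) = 0.3333 m³/s
Check: V = 2.51 m/s, Re = 1.31×10^6, f = 0.01673, h_f = 5.76 m ≈ 5.73 m ✓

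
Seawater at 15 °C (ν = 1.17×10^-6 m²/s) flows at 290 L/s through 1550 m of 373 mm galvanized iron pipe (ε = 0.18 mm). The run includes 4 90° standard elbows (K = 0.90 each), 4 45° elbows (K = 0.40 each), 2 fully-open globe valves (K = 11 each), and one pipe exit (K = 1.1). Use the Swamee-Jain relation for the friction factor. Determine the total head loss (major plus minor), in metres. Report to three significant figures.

V = 4Q/(πD²) = 2.654 m/s; V²/2g = 0.3590 m
Re = 8.46×10^5, ε/D = 4.83×10^-4 → f = 0.01728 (Swamee-Jain)
Major: h_f = f(L/D)·V²/2g = 0.01728·4155·0.3590 = 25.77 m
Minor: ΣK = 28.3; h_m = ΣK·V²/2g = 10.16 m
Total H_L = 25.77 + 10.16 = 35.93 m

H_L ≈ 35.9 m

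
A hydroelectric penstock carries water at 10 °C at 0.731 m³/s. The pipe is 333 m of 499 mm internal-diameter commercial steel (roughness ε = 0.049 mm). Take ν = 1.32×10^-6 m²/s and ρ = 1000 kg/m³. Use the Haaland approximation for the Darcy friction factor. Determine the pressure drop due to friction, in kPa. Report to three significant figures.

Δp ≈ 60.4 kPa

V = 4Q/(πD²) = 4·0.731/(π·0.499²) = 3.738 m/s
Re = VD/ν = 3.738·0.499/1.32×10^-6 = 1.41×10^6 → turbulent
ε/D = 0.049/499 = 9.82×10^-5
Haaland: f = 0.01297
h_f = f(L/D)V²/(2g) = 0.01297·(333/0.499)·3.738²/(2·9.81) = 6.161 m
Δp = ρg·h_f = 1000·9.81·6.161 = 60.44 kPa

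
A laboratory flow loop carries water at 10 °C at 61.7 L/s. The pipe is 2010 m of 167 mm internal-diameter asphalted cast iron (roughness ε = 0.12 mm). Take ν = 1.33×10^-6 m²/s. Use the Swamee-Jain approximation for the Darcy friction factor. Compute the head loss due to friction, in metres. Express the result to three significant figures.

h_f ≈ 94.0 m

V = 4Q/(πD²) = 4·0.0617/(π·0.167²) = 2.817 m/s
Re = VD/ν = 2.817·0.167/1.33×10^-6 = 3.54×10^5 → turbulent
ε/D = 0.12/167 = 7.19×10^-4
Swamee-Jain: f = 0.01931
h_f = f(L/D)V²/(2g) = 0.01931·(2010/0.167)·2.817²/(2·9.81) = 94.01 m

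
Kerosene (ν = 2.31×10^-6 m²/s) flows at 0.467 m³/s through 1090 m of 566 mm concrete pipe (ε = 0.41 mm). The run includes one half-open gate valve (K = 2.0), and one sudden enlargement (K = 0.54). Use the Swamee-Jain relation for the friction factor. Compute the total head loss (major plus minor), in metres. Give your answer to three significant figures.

H_L ≈ 6.91 m

V = 4Q/(πD²) = 1.856 m/s; V²/2g = 0.1756 m
Re = 4.55×10^5, ε/D = 7.24×10^-4 → f = 0.01912 (Swamee-Jain)
Major: h_f = f(L/D)·V²/2g = 0.01912·1926·0.1756 = 6.466 m
Minor: ΣK = 2.54; h_m = ΣK·V²/2g = 0.4460 m
Total H_L = 6.466 + 0.4460 = 6.912 m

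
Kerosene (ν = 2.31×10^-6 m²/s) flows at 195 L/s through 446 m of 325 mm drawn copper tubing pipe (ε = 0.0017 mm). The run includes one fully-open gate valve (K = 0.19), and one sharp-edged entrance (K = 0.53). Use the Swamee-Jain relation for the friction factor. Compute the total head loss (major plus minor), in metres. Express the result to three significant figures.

V = 4Q/(πD²) = 2.351 m/s; V²/2g = 0.2816 m
Re = 3.31×10^5, ε/D = 5.23×10^-6 → f = 0.01418 (Swamee-Jain)
Major: h_f = f(L/D)·V²/2g = 0.01418·1372·0.2816 = 5.480 m
Minor: ΣK = 0.720; h_m = ΣK·V²/2g = 0.2028 m
Total H_L = 5.480 + 0.2028 = 5.683 m

H_L ≈ 5.68 m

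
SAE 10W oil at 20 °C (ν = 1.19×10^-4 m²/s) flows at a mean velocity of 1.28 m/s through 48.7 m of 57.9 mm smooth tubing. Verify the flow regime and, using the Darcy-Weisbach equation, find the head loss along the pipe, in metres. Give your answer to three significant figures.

h_f ≈ 7.22 m

Re = VD/ν = 1.28·0.05790/1.19×10^-4 = 623 → laminar (Re < 2300)
f = 64/Re = 0.1028
h_f = f(L/D)V²/(2g) = 0.1028·(48.7/0.05790)·1.28²/(2·9.81) = 7.218 m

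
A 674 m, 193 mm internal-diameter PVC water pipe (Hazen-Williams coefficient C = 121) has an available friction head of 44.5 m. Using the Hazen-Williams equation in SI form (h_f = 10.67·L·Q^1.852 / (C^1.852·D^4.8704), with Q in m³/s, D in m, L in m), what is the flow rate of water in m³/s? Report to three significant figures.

Q ≈ 0.103 m³/s

Rearranging: Q = [h_f·C^1.852·D^4.8704 / (10.67·L)]^(1/1.852)
Q = [44.5·121^1.852·0.193^4.8704 / (10.67·674)]^0.540 = 0.1027 m³/s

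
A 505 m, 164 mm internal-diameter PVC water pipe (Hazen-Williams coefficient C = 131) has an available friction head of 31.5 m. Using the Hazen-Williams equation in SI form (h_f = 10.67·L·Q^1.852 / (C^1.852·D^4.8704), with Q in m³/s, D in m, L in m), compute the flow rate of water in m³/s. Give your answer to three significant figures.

Rearranging: Q = [h_f·C^1.852·D^4.8704 / (10.67·L)]^(1/1.852)
Q = [31.5·131^1.852·0.164^4.8704 / (10.67·505)]^0.540 = 0.07025 m³/s

Q ≈ 0.0703 m³/s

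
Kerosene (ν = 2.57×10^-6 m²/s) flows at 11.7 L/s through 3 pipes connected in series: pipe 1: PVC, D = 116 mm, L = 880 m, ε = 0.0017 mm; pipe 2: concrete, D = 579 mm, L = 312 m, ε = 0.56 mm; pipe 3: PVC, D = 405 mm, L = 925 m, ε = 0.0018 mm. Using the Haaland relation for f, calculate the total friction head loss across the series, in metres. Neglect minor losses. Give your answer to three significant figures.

Pipe 1: V = 1.107 m/s, Re = 5.00×10^4, ε/D = 1.47×10^-5, f = 0.02075, h_1 = f(L/D)V²/2g = 9.834 m
Pipe 2: V = 0.04444 m/s, Re = 1.00×10^4, ε/D = 9.67×10^-4, f = 0.03212, h_2 = f(L/D)V²/2g = 0.001742 m
Pipe 3: V = 0.09082 m/s, Re = 1.43×10^4, ε/D = 4.44×10^-6, f = 0.02806, h_3 = f(L/D)V²/2g = 0.02694 m
Series → Q common, losses add: H = Σh = 9.862 m

H ≈ 9.86 m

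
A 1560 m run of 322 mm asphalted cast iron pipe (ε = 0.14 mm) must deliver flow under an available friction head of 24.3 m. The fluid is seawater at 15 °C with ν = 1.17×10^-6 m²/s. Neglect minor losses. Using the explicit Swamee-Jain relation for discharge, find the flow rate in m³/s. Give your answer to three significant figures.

Swamee-Jain (Type II): Q = -0.965·√(gD⁵h_f/L)·ln[ε/(3.7D) + √(3.17ν²L/(gD³h_f))]
√(gD⁵h_f/L) = √(9.81·0.322⁵·24.3/1560) = 0.02300
ε/(3.7D) = 1.18×10^-4; √(3.17ν²L/(gD³h_f)) = 2.92×10^-5
Q = -0.965·0.02300·ln(1.467×10^-4) = 0.1959 m³/s
Check: V = 2.41 m/s, Re = 6.62×10^5, f = 0.01711, h_f = 24.5 m ≈ 24.3 m ✓

Q ≈ 0.196 m³/s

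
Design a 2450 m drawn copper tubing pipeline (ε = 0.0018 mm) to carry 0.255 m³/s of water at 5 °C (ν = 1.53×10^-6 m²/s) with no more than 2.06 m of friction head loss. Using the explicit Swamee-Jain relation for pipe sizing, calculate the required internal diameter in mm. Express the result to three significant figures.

Swamee-Jain (Type III): D = 0.66·[ε^1.25·(LQ²/(gh_f))^4.75 + ν·Q^9.4·(L/(gh_f))^5.2]^0.04
LQ²/(gh_f) = 7.883; L/(gh_f) = 121.2
Term 1 = ε^1.25·(…)^4.75 = 0.00120; Term 2 = ν·Q^9.4·(…)^5.2 = 0.276
D = 0.66·(0.00120 + 0.276)^0.04 = 0.6270 m = 627 mm
Check: V = 0.826 m/s, Re = 3.38×10^5, f = 0.01409, h_f = 1.91 m ≈ 2.06 m ✓

D ≈ 627 mm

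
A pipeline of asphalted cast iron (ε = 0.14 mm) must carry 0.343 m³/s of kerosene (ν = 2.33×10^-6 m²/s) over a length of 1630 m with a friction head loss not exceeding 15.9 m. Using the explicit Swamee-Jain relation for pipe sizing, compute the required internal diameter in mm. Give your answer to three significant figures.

Swamee-Jain (Type III): D = 0.66·[ε^1.25·(LQ²/(gh_f))^4.75 + ν·Q^9.4·(L/(gh_f))^5.2]^0.04
LQ²/(gh_f) = 1.229; L/(gh_f) = 10.45
Term 1 = ε^1.25·(…)^4.75 = 4.06×10^-5; Term 2 = ν·Q^9.4·(…)^5.2 = 1.99×10^-5
D = 0.66·(4.06×10^-5 + 1.99×10^-5)^0.04 = 0.4475 m = 448 mm
Check: V = 2.18 m/s, Re = 4.19×10^5, f = 0.01668, h_f = 14.7 m ≈ 15.9 m ✓

D ≈ 448 mm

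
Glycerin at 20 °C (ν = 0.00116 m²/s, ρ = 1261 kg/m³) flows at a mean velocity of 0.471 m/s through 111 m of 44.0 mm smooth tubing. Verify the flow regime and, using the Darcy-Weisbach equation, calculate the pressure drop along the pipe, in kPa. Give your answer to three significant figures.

Δp ≈ 1260 kPa

Re = VD/ν = 0.471·0.04400/0.00116 = 17.9 → laminar (Re < 2300)
f = 64/Re = 3.582
h_f = f(L/D)V²/(2g) = 3.582·(111/0.04400)·0.471²/(2·9.81) = 102.2 m
Δp = ρg·h_f = 1261·9.81·102.2 = 1264 kPa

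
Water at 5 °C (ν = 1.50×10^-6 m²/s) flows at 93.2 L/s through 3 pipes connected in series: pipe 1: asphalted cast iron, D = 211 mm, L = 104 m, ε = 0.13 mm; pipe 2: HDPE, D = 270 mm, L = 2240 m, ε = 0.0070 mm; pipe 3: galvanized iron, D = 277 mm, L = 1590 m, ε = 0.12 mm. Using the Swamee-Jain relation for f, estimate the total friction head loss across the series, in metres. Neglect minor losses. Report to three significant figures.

Pipe 1: V = 2.665 m/s, Re = 3.75×10^5, ε/D = 6.16×10^-4, f = 0.01872, h_1 = f(L/D)V²/2g = 3.342 m
Pipe 2: V = 1.628 m/s, Re = 2.93×10^5, ε/D = 2.59×10^-5, f = 0.01473, h_2 = f(L/D)V²/2g = 16.51 m
Pipe 3: V = 1.547 m/s, Re = 2.86×10^5, ε/D = 4.33×10^-4, f = 0.01800, h_3 = f(L/D)V²/2g = 12.60 m
Series → Q common, losses add: H = Σh = 32.45 m

H ≈ 32.4 m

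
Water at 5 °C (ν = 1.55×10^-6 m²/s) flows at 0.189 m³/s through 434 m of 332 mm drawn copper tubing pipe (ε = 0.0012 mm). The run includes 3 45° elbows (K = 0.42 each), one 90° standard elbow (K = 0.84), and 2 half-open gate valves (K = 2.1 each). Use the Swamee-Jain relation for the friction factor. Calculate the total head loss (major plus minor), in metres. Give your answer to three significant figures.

H_L ≈ 5.76 m

V = 4Q/(πD²) = 2.183 m/s; V²/2g = 0.2429 m
Re = 4.68×10^5, ε/D = 3.61×10^-6 → f = 0.01331 (Swamee-Jain)
Major: h_f = f(L/D)·V²/2g = 0.01331·1307·0.2429 = 4.225 m
Minor: ΣK = 6.30; h_m = ΣK·V²/2g = 1.530 m
Total H_L = 4.225 + 1.530 = 5.756 m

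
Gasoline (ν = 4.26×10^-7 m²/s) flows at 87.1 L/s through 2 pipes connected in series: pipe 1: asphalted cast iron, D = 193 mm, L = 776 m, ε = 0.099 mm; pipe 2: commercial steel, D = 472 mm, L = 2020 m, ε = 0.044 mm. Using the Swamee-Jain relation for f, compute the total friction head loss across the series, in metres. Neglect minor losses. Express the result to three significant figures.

H ≈ 32.1 m

Pipe 1: V = 2.977 m/s, Re = 1.35×10^6, ε/D = 5.13×10^-4, f = 0.01725, h_1 = f(L/D)V²/2g = 31.34 m
Pipe 2: V = 0.4978 m/s, Re = 5.52×10^5, ε/D = 9.32×10^-5, f = 0.01422, h_2 = f(L/D)V²/2g = 0.7689 m
Series → Q common, losses add: H = Σh = 32.11 m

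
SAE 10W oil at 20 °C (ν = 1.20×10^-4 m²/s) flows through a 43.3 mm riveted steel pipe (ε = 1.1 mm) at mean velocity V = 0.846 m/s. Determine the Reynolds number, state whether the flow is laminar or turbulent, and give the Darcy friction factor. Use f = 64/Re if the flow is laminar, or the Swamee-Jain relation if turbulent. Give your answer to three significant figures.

Re = VD/ν = 0.8460·0.0433/1.20×10^-4 = 305
Re < 2300 → laminar → f = 64/Re = 0.2097

Re ≈ 305; laminar; f = 64/Re ≈ 0.210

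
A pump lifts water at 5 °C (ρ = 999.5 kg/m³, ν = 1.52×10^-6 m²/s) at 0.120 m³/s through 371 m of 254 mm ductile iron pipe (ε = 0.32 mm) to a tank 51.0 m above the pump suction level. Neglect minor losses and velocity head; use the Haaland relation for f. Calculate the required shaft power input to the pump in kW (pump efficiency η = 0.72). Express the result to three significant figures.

V = 4Q/(πD²) = 2.368 m/s; Re = 3.96×10^5; ε/D = 0.00126; f = 0.02139
h_f = f(L/D)V²/2g = 8.930 m
Total head H = z + h_f = 51.0 + 8.930 = 59.93 m
P_hyd = ρgQH = 999.5·9.81·0.120·59.93 = 70.51 kW
P_shaft = P_hyd/η = 70.51/0.72 = 97.94 kW

P_shaft ≈ 97.9 kW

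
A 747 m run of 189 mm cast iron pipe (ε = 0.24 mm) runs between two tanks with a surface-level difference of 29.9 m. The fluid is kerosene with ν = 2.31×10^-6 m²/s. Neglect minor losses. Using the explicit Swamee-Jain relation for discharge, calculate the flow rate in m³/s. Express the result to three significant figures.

Swamee-Jain (Type II): Q = -0.965·√(gD⁵h_f/L)·ln[ε/(3.7D) + √(3.17ν²L/(gD³h_f))]
√(gD⁵h_f/L) = √(9.81·0.189⁵·29.9/747) = 0.009731
ε/(3.7D) = 3.43×10^-4; √(3.17ν²L/(gD³h_f)) = 7.99×10^-5
Q = -0.965·0.009731·ln(4.231×10^-4) = 0.07295 m³/s
Check: V = 2.60 m/s, Re = 2.13×10^5, f = 0.02213, h_f = 30.1 m ≈ 29.9 m ✓

Q ≈ 0.0729 m³/s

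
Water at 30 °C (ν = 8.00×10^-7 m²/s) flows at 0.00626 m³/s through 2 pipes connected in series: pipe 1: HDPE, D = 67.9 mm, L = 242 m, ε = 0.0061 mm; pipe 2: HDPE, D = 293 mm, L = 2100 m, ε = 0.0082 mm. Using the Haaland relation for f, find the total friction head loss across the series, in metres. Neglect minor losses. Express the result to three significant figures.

H ≈ 9.29 m

Pipe 1: V = 1.729 m/s, Re = 1.47×10^5, ε/D = 8.98×10^-5, f = 0.01698, h_1 = f(L/D)V²/2g = 9.220 m
Pipe 2: V = 0.09284 m/s, Re = 3.40×10^4, ε/D = 2.80×10^-5, f = 0.02269, h_2 = f(L/D)V²/2g = 0.07144 m
Series → Q common, losses add: H = Σh = 9.292 m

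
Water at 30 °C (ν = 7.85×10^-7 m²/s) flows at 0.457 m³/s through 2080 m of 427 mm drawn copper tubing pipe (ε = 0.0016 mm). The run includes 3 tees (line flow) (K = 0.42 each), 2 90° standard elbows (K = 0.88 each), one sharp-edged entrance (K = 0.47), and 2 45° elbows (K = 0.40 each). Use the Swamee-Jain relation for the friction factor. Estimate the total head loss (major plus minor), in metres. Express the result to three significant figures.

V = 4Q/(πD²) = 3.191 m/s; V²/2g = 0.5191 m
Re = 1.74×10^6, ε/D = 3.75×10^-6 → f = 0.01073 (Swamee-Jain)
Major: h_f = f(L/D)·V²/2g = 0.01073·4871·0.5191 = 27.14 m
Minor: ΣK = 4.29; h_m = ΣK·V²/2g = 2.227 m
Total H_L = 27.14 + 2.227 = 29.37 m

H_L ≈ 29.4 m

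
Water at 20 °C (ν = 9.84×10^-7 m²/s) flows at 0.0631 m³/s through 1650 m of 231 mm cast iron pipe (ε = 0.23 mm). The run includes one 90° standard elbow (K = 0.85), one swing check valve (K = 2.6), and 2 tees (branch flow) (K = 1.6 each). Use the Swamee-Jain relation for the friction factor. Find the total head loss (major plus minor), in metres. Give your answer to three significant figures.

H_L ≈ 17.8 m

V = 4Q/(πD²) = 1.506 m/s; V²/2g = 0.1155 m
Re = 3.53×10^5, ε/D = 9.96×10^-4 → f = 0.02058 (Swamee-Jain)
Major: h_f = f(L/D)·V²/2g = 0.02058·7143·0.1155 = 16.99 m
Minor: ΣK = 6.65; h_m = ΣK·V²/2g = 0.7683 m
Total H_L = 16.99 + 0.7683 = 17.76 m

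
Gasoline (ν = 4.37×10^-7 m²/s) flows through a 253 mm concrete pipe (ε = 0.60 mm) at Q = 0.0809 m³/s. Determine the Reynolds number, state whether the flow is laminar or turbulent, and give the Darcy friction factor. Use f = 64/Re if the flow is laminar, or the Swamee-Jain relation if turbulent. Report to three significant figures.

V = 4Q/(πD²) = 1.609 m/s
Re = VD/ν = 1.609·0.253/4.37×10^-7 = 9.32×10^5
Re > 4000 → turbulent; ε/D = 0.00237
Swamee-Jain: f = 0.02477

Re ≈ 9.32×10^5; turbulent; f ≈ 0.0248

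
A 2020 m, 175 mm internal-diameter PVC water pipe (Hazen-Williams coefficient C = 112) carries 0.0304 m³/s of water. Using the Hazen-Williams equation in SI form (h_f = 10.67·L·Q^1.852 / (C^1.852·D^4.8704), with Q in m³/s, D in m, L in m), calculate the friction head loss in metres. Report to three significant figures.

h_f = 10.67·2020·0.0304^1.852 / (112^1.852·0.175^4.8704) = 26.02 m

h_f ≈ 26.0 m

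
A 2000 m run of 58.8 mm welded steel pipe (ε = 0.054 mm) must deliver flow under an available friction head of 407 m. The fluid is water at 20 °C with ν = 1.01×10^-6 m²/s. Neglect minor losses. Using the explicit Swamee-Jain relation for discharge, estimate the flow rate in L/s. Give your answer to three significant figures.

Swamee-Jain (Type II): Q = -0.965·√(gD⁵h_f/L)·ln[ε/(3.7D) + √(3.17ν²L/(gD³h_f))]
√(gD⁵h_f/L) = √(9.81·0.0588⁵·407/2000) = 0.001185
ε/(3.7D) = 2.48×10^-4; √(3.17ν²L/(gD³h_f)) = 8.93×10^-5
Q = -0.965·0.001185·ln(3.375×10^-4) = 0.009138 m³/s
Check: V = 3.37 m/s, Re = 1.96×10^5, f = 0.02089, h_f = 410 m ≈ 407 m ✓

Q ≈ 9.14 L/s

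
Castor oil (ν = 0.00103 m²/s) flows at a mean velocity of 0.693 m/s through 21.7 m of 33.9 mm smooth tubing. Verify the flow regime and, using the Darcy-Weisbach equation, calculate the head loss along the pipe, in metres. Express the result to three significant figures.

Re = VD/ν = 0.693·0.03390/0.00103 = 22.8 → laminar (Re < 2300)
f = 64/Re = 2.806
h_f = f(L/D)V²/(2g) = 2.806·(21.7/0.03390)·0.693²/(2·9.81) = 43.97 m

h_f ≈ 44.0 m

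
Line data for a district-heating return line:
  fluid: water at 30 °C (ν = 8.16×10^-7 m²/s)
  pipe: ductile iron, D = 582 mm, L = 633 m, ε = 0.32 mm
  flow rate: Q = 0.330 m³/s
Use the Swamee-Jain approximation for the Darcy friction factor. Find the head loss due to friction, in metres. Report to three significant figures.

h_f ≈ 1.51 m

V = 4Q/(πD²) = 4·0.330/(π·0.582²) = 1.240 m/s
Re = VD/ν = 1.240·0.582/8.16×10^-7 = 8.85×10^5 → turbulent
ε/D = 0.32/582 = 5.50×10^-4
Swamee-Jain: f = 0.01769
h_f = f(L/D)V²/(2g) = 0.01769·(633/0.582)·1.240²/(2·9.81) = 1.509 m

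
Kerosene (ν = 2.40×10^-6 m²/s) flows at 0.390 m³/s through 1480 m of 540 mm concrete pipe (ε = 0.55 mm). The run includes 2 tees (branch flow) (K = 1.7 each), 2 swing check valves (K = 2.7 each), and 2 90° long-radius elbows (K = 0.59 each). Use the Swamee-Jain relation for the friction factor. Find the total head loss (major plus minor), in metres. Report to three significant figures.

H_L ≈ 9.83 m

V = 4Q/(πD²) = 1.703 m/s; V²/2g = 0.1478 m
Re = 3.83×10^5, ε/D = 0.00102 → f = 0.02062 (Swamee-Jain)
Major: h_f = f(L/D)·V²/2g = 0.02062·2741·0.1478 = 8.352 m
Minor: ΣK = 9.98; h_m = ΣK·V²/2g = 1.475 m
Total H_L = 8.352 + 1.475 = 9.827 m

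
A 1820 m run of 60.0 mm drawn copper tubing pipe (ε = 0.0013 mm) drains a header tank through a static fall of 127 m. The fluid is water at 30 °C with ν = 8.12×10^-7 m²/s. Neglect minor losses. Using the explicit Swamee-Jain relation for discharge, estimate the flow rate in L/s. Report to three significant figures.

Swamee-Jain (Type II): Q = -0.965·√(gD⁵h_f/L)·ln[ε/(3.7D) + √(3.17ν²L/(gD³h_f))]
√(gD⁵h_f/L) = √(9.81·0.0600⁵·127/1820) = 7.296×10^-4
ε/(3.7D) = 5.86×10^-6; √(3.17ν²L/(gD³h_f)) = 1.19×10^-4
Q = -0.965·7.296×10^-4·ln(1.247×10^-4) = 0.006329 m³/s
Check: V = 2.24 m/s, Re = 1.65×10^5, f = 0.01630, h_f = 126 m ≈ 127 m ✓

Q ≈ 6.33 L/s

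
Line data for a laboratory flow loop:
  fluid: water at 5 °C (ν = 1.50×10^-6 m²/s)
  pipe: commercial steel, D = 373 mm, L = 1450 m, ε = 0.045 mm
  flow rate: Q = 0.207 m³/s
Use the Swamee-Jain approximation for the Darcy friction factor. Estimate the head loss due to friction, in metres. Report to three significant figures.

h_f ≈ 10.5 m

V = 4Q/(πD²) = 4·0.207/(π·0.373²) = 1.894 m/s
Re = VD/ν = 1.894·0.373/1.50×10^-6 = 4.71×10^5 → turbulent
ε/D = 0.045/373 = 1.21×10^-4
Swamee-Jain: f = 0.01480
h_f = f(L/D)V²/(2g) = 0.01480·(1450/0.373)·1.894²/(2·9.81) = 10.52 m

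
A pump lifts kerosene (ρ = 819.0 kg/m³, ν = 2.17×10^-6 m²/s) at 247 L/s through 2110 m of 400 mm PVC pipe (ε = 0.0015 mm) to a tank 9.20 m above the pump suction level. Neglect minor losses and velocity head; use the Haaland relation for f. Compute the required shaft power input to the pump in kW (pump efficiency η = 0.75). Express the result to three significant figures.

V = 4Q/(πD²) = 1.966 m/s; Re = 3.62×10^5; ε/D = 3.75×10^-6; f = 0.01388
h_f = f(L/D)V²/2g = 14.42 m
Total head H = z + h_f = 9.20 + 14.42 = 23.62 m
P_hyd = ρgQH = 819.0·9.81·0.247·23.62 = 46.87 kW
P_shaft = P_hyd/η = 46.87/0.75 = 62.50 kW

P_shaft ≈ 62.5 kW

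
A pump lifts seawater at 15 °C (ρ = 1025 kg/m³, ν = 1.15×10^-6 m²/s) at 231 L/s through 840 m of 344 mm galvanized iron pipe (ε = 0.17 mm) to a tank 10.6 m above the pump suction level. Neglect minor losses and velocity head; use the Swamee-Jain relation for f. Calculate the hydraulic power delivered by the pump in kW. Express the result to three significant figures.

P_hyd ≈ 55.8 kW

V = 4Q/(πD²) = 2.485 m/s; Re = 7.43×10^5; ε/D = 4.94×10^-4; f = 0.01743
h_f = f(L/D)V²/2g = 13.40 m
Total head H = z + h_f = 10.6 + 13.40 = 24.00 m
P_hyd = ρgQH = 1025·9.81·0.231·24.00 = 55.76 kW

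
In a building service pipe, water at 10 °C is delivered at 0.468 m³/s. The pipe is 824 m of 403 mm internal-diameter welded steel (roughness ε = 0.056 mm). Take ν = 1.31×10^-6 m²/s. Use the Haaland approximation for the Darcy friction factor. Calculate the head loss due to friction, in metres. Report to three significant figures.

V = 4Q/(πD²) = 4·0.468/(π·0.403²) = 3.669 m/s
Re = VD/ν = 3.669·0.403/1.31×10^-6 = 1.13×10^6 → turbulent
ε/D = 0.056/403 = 1.39×10^-4
Haaland: f = 0.01376
h_f = f(L/D)V²/(2g) = 0.01376·(824/0.403)·3.669²/(2·9.81) = 19.30 m

h_f ≈ 19.3 m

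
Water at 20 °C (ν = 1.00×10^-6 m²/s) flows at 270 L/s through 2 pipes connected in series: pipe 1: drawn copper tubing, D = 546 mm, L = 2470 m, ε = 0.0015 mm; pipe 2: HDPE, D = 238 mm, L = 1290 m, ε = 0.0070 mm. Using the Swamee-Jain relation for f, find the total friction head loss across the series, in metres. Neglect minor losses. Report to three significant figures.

H ≈ 123 m

Pipe 1: V = 1.153 m/s, Re = 6.30×10^5, ε/D = 2.75×10^-6, f = 0.01262, h_1 = f(L/D)V²/2g = 3.869 m
Pipe 2: V = 6.069 m/s, Re = 1.44×10^6, ε/D = 2.94×10^-5, f = 0.01175, h_2 = f(L/D)V²/2g = 119.5 m
Series → Q common, losses add: H = Σh = 123.4 m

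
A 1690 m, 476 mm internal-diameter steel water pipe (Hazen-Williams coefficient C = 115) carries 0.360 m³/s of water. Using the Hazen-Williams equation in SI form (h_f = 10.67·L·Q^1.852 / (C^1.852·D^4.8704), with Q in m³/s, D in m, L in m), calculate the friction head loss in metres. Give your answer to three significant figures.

h_f ≈ 15.4 m

h_f = 10.67·1690·0.360^1.852 / (115^1.852·0.476^4.8704) = 15.42 m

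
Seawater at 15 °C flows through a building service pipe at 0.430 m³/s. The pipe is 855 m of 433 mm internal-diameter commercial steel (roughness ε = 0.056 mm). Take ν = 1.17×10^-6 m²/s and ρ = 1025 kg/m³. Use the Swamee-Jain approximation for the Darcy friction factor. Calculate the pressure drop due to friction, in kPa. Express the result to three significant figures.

Δp ≈ 119 kPa

V = 4Q/(πD²) = 4·0.430/(π·0.433²) = 2.920 m/s
Re = VD/ν = 2.920·0.433/1.17×10^-6 = 1.08×10^6 → turbulent
ε/D = 0.056/433 = 1.29×10^-4
Swamee-Jain: f = 0.01384
h_f = f(L/D)V²/(2g) = 0.01384·(855/0.433)·2.920²/(2·9.81) = 11.88 m
Δp = ρg·h_f = 1025·9.81·11.88 = 119.5 kPa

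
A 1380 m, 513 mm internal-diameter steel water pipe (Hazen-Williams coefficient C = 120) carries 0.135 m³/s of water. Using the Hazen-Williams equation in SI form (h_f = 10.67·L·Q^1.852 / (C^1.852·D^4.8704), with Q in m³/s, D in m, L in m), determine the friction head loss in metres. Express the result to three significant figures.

h_f = 10.67·1380·0.135^1.852 / (120^1.852·0.513^4.8704) = 1.314 m

h_f ≈ 1.31 m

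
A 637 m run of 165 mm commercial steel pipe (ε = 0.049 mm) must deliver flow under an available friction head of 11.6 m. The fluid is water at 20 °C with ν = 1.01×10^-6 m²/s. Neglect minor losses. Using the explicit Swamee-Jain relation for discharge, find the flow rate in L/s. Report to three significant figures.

Q ≈ 39.9 L/s

Swamee-Jain (Type II): Q = -0.965·√(gD⁵h_f/L)·ln[ε/(3.7D) + √(3.17ν²L/(gD³h_f))]
√(gD⁵h_f/L) = √(9.81·0.165⁵·11.6/637) = 0.004674
ε/(3.7D) = 8.03×10^-5; √(3.17ν²L/(gD³h_f)) = 6.35×10^-5
Q = -0.965·0.004674·ln(1.437×10^-4) = 0.03991 m³/s
Check: V = 1.87 m/s, Re = 3.05×10^5, f = 0.01701, h_f = 11.7 m ≈ 11.6 m ✓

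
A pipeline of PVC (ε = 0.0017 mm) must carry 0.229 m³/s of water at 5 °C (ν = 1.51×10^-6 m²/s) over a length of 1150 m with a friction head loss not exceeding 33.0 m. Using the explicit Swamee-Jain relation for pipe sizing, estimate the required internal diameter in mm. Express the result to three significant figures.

D ≈ 289 mm

Swamee-Jain (Type III): D = 0.66·[ε^1.25·(LQ²/(gh_f))^4.75 + ν·Q^9.4·(L/(gh_f))^5.2]^0.04
LQ²/(gh_f) = 0.1863; L/(gh_f) = 3.552
Term 1 = ε^1.25·(…)^4.75 = 2.10×10^-11; Term 2 = ν·Q^9.4·(…)^5.2 = 1.06×10^-9
D = 0.66·(2.10×10^-11 + 1.06×10^-9)^0.04 = 0.2890 m = 289 mm
Check: V = 3.49 m/s, Re = 6.68×10^5, f = 0.01255, h_f = 31.0 m ≈ 33.0 m ✓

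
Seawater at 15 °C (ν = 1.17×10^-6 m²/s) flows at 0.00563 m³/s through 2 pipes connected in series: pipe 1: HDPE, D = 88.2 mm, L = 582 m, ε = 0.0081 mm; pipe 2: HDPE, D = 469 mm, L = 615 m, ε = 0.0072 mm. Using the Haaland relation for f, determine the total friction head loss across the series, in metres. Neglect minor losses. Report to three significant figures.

Pipe 1: V = 0.9215 m/s, Re = 6.95×10^4, ε/D = 9.18×10^-5, f = 0.01958, h_1 = f(L/D)V²/2g = 5.591 m
Pipe 2: V = 0.03259 m/s, Re = 1.31×10^4, ε/D = 1.54×10^-5, f = 0.02875, h_2 = f(L/D)V²/2g = 0.002041 m
Series → Q common, losses add: H = Σh = 5.593 m

H ≈ 5.59 m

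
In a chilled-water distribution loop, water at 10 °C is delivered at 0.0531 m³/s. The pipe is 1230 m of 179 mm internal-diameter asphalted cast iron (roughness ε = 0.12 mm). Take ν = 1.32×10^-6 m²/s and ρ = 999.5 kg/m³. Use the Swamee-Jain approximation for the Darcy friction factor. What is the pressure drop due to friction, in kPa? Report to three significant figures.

Δp ≈ 295 kPa

V = 4Q/(πD²) = 4·0.0531/(π·0.179²) = 2.110 m/s
Re = VD/ν = 2.110·0.179/1.32×10^-6 = 2.86×10^5 → turbulent
ε/D = 0.12/179 = 6.70×10^-4
Swamee-Jain: f = 0.01930
h_f = f(L/D)V²/(2g) = 0.01930·(1230/0.179)·2.110²/(2·9.81) = 30.09 m
Δp = ρg·h_f = 999.5·9.81·30.09 = 295.1 kPa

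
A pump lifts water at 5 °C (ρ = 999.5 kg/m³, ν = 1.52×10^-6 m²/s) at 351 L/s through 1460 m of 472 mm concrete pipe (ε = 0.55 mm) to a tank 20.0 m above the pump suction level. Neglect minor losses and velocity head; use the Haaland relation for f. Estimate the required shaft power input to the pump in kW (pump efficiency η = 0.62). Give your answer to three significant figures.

P_shaft ≈ 184 kW

V = 4Q/(πD²) = 2.006 m/s; Re = 6.23×10^5; ε/D = 0.00117; f = 0.02081
h_f = f(L/D)V²/2g = 13.20 m
Total head H = z + h_f = 20.0 + 13.20 = 33.20 m
P_hyd = ρgQH = 999.5·9.81·0.351·33.20 = 114.3 kW
P_shaft = P_hyd/η = 114.3/0.62 = 184.3 kW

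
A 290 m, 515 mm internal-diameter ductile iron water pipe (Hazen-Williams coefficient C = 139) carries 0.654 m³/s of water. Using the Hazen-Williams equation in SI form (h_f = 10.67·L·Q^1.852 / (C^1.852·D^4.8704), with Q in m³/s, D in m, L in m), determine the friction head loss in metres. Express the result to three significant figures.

h_f ≈ 3.83 m

h_f = 10.67·290·0.654^1.852 / (139^1.852·0.515^4.8704) = 3.835 m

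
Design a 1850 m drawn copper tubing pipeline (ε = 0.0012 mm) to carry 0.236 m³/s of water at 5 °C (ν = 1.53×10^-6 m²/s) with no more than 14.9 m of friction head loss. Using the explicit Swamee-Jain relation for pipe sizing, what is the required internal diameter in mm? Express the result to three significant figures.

Swamee-Jain (Type III): D = 0.66·[ε^1.25·(LQ²/(gh_f))^4.75 + ν·Q^9.4·(L/(gh_f))^5.2]^0.04
LQ²/(gh_f) = 0.7049; L/(gh_f) = 12.66
Term 1 = ε^1.25·(…)^4.75 = 7.54×10^-9; Term 2 = ν·Q^9.4·(…)^5.2 = 1.05×10^-6
D = 0.66·(7.54×10^-9 + 1.05×10^-6)^0.04 = 0.3807 m = 381 mm
Check: V = 2.07 m/s, Re = 5.16×10^5, f = 0.01307, h_f = 13.9 m ≈ 14.9 m ✓

D ≈ 381 mm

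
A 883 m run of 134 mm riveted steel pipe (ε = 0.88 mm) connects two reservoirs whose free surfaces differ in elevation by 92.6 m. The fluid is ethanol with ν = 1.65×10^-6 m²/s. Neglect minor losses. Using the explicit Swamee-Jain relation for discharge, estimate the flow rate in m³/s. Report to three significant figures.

Q ≈ 0.0405 m³/s

Swamee-Jain (Type II): Q = -0.965·√(gD⁵h_f/L)·ln[ε/(3.7D) + √(3.17ν²L/(gD³h_f))]
√(gD⁵h_f/L) = √(9.81·0.134⁵·92.6/883) = 0.006667
ε/(3.7D) = 0.00177; √(3.17ν²L/(gD³h_f)) = 5.90×10^-5
Q = -0.965·0.006667·ln(0.001834) = 0.04054 m³/s
Check: V = 2.87 m/s, Re = 2.33×10^5, f = 0.03353, h_f = 93.1 m ≈ 92.6 m ✓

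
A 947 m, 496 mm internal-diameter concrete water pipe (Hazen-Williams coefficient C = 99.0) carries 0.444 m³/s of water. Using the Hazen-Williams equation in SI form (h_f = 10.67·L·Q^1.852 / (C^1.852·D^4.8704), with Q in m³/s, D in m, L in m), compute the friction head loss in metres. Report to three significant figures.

h_f ≈ 13.8 m

h_f = 10.67·947·0.444^1.852 / (99.0^1.852·0.496^4.8704) = 13.76 m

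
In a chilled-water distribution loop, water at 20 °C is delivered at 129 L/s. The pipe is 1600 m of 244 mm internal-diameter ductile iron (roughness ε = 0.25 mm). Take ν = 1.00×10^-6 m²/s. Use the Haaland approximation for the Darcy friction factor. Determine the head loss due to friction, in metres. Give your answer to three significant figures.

h_f ≈ 51.3 m

V = 4Q/(πD²) = 4·0.129/(π·0.244²) = 2.759 m/s
Re = VD/ν = 2.759·0.244/1.00×10^-6 = 6.73×10^5 → turbulent
ε/D = 0.25/244 = 0.00102
Haaland: f = 0.02018
h_f = f(L/D)V²/(2g) = 0.02018·(1600/0.244)·2.759²/(2·9.81) = 51.32 m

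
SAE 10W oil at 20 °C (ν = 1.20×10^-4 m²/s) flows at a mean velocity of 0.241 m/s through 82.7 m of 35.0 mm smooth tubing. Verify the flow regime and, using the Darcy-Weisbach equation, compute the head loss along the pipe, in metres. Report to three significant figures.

h_f ≈ 6.37 m

Re = VD/ν = 0.241·0.03500/1.20×10^-4 = 70.3 → laminar (Re < 2300)
f = 64/Re = 0.9105
h_f = f(L/D)V²/(2g) = 0.9105·(82.7/0.03500)·0.241²/(2·9.81) = 6.369 m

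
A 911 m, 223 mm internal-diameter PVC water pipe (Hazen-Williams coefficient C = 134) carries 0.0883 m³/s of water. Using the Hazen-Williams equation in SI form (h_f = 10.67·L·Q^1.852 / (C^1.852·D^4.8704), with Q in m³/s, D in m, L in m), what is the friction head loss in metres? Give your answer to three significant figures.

h_f ≈ 18.6 m

h_f = 10.67·911·0.0883^1.852 / (134^1.852·0.223^4.8704) = 18.63 m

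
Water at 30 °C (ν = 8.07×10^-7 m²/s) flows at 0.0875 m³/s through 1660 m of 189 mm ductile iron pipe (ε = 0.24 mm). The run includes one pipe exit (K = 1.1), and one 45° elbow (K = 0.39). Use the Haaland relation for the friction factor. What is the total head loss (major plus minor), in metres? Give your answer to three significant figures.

H_L ≈ 93.0 m

V = 4Q/(πD²) = 3.119 m/s; V²/2g = 0.4958 m
Re = 7.30×10^5, ε/D = 0.00127 → f = 0.02118 (Haaland)
Major: h_f = f(L/D)·V²/2g = 0.02118·8783·0.4958 = 92.21 m
Minor: ΣK = 1.49; h_m = ΣK·V²/2g = 0.7387 m
Total H_L = 92.21 + 0.7387 = 92.95 m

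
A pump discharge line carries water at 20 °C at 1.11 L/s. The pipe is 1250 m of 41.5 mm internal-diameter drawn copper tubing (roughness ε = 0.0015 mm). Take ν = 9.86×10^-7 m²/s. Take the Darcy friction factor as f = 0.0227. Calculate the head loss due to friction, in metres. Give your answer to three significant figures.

h_f ≈ 23.5 m

V = 4Q/(πD²) = 4·0.00111/(π·0.0415²) = 0.8206 m/s
h_f = f(L/D)V²/(2g) = 0.02270·(1250/0.0415)·0.8206²/(2·9.81) = 23.47 m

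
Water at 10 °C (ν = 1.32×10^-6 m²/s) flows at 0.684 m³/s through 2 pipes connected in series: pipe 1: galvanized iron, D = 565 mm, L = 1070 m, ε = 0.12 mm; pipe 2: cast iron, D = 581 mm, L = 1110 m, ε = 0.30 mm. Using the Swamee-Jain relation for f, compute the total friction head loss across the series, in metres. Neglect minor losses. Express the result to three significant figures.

H ≈ 21.9 m

Pipe 1: V = 2.728 m/s, Re = 1.17×10^6, ε/D = 2.12×10^-4, f = 0.01479, h_1 = f(L/D)V²/2g = 10.62 m
Pipe 2: V = 2.580 m/s, Re = 1.14×10^6, ε/D = 5.16×10^-4, f = 0.01735, h_2 = f(L/D)V²/2g = 11.24 m
Series → Q common, losses add: H = Σh = 21.87 m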